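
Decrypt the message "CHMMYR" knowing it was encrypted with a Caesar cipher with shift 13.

Step 1: Reverse the shift by subtracting 13 from each letter position.
  C (position 2) -> position (2-13) mod 26 = 15 -> P
  H (position 7) -> position (7-13) mod 26 = 20 -> U
  M (position 12) -> position (12-13) mod 26 = 25 -> Z
  M (position 12) -> position (12-13) mod 26 = 25 -> Z
  Y (position 24) -> position (24-13) mod 26 = 11 -> L
  R (position 17) -> position (17-13) mod 26 = 4 -> E
Decrypted message: PUZZLE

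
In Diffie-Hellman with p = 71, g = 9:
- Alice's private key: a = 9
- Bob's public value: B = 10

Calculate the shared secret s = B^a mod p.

Step 1: s = B^a mod p = 10^9 mod 71.
  10^1 mod 71 = 10
  10^2 mod 71 = (10 * 10) mod 71 = 29
  10^3 mod 71 = (29 * 10) mod 71 = 6
  10^4 mod 71 = (6 * 10) mod 71 = 60
  10^5 mod 71 = (60 * 10) mod 71 = 32
  10^6 mod 71 = (32 * 10) mod 71 = 36
  10^7 mod 71 = (36 * 10) mod 71 = 5
  10^8 mod 71 = (5 * 10) mod 71 = 50
  10^9 mod 71 = (50 * 10) mod 71 = 3
Result: shared secret = 3.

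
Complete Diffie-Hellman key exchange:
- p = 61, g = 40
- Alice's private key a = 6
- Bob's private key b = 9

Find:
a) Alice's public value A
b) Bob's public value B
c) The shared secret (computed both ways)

Step 1: A = g^a mod p = 40^6 mod 61 = 60.
Step 2: B = g^b mod p = 40^9 mod 61 = 50.
Step 3: Alice computes s = B^a mod p = 50^6 mod 61 = 60.
Step 4: Bob computes s = A^b mod p = 60^9 mod 61 = 60.
Both sides agree: shared secret = 60.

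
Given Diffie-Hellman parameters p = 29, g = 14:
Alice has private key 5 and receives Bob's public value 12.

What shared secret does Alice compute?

Step 1: s = B^a mod p = 12^5 mod 29.
  12^1 mod 29 = 12
  12^2 mod 29 = (12 * 12) mod 29 = 28
  12^3 mod 29 = (28 * 12) mod 29 = 17
  12^4 mod 29 = (17 * 12) mod 29 = 1
  12^5 mod 29 = (1 * 12) mod 29 = 12
Result: shared secret = 12.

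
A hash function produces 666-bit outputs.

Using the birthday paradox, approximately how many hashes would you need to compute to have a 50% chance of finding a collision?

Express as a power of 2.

Step 1: The birthday paradox gives collision probability ~50% after sqrt(2^n) = 2^(n/2) hashes.
Step 2: For 666-bit output: 2^(666/2) = 2^333.
Step 3: Approximately 2^333 hash computations needed.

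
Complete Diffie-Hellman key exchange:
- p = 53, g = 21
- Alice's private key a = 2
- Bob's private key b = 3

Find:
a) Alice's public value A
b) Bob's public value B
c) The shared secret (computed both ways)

Step 1: A = g^a mod p = 21^2 mod 53 = 17.
Step 2: B = g^b mod p = 21^3 mod 53 = 39.
Step 3: Alice computes s = B^a mod p = 39^2 mod 53 = 37.
Step 4: Bob computes s = A^b mod p = 17^3 mod 53 = 37.
Both sides agree: shared secret = 37.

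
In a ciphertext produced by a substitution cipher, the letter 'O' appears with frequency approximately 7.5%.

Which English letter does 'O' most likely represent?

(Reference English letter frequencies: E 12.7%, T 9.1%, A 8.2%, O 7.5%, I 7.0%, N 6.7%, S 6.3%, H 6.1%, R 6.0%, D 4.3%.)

Step 1: The observed frequency is 7.5%.
Step 2: Compare with English frequencies:
  E: 12.7% (difference: 5.2%)
  T: 9.1% (difference: 1.6%)
  A: 8.2% (difference: 0.7%)
  O: 7.5% (difference: 0.0%) <-- closest
  I: 7.0% (difference: 0.5%)
  N: 6.7% (difference: 0.8%)
  S: 6.3% (difference: 1.2%)
  H: 6.1% (difference: 1.4%)
  R: 6.0% (difference: 1.5%)
  D: 4.3% (difference: 3.2%)
Step 3: 'O' most likely represents 'O' (frequency 7.5%).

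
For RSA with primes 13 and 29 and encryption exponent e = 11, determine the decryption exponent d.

Step 1: n = 13 * 29 = 377.
Step 2: phi(n) = 12 * 28 = 336.
Step 3: Find d such that 11 * d = 1 (mod 336).
Step 4: d = 11^(-1) mod 336 = 275.
Verification: 11 * 275 = 3025 = 9 * 336 + 1.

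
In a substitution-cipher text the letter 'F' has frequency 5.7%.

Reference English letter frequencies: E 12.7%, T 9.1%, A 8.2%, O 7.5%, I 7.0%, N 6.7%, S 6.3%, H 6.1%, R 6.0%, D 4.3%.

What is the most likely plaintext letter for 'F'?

Step 1: The observed frequency is 5.7%.
Step 2: Compare with English frequencies:
  E: 12.7% (difference: 7.0%)
  T: 9.1% (difference: 3.4%)
  A: 8.2% (difference: 2.5%)
  O: 7.5% (difference: 1.8%)
  I: 7.0% (difference: 1.3%)
  N: 6.7% (difference: 1.0%)
  S: 6.3% (difference: 0.6%)
  H: 6.1% (difference: 0.4%)
  R: 6.0% (difference: 0.3%) <-- closest
  D: 4.3% (difference: 1.4%)
Step 3: 'F' most likely represents 'R' (frequency 6.0%).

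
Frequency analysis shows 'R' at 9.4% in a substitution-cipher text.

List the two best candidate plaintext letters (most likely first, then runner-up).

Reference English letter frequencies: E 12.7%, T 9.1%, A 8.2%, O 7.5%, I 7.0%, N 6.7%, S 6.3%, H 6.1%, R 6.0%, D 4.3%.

Step 1: Observed frequency of 'R' is 9.4%.
Step 2: Compute distances to each reference frequency and sort:
  T (9.1%): difference = 0.3% <-- BEST
  A (8.2%): difference = 1.2% <-- RUNNER-UP
  O (7.5%): difference = 1.9%
  I (7.0%): difference = 2.4%
  N (6.7%): difference = 2.7%
Step 3: Most likely is 'T' (9.1%, diff 0.3%); second most likely is 'A' (8.2%, diff 1.2%).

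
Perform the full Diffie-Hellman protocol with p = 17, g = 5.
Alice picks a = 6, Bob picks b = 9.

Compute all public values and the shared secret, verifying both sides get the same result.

Step 1: A = g^a mod p = 5^6 mod 17 = 2.
Step 2: B = g^b mod p = 5^9 mod 17 = 12.
Step 3: Alice computes s = B^a mod p = 12^6 mod 17 = 2.
Step 4: Bob computes s = A^b mod p = 2^9 mod 17 = 2.
Both sides agree: shared secret = 2.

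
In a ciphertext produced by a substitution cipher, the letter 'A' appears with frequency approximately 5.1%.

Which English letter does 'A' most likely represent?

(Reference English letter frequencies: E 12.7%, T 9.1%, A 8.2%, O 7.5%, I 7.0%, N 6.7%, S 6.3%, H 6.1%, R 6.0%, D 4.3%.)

Step 1: The observed frequency is 5.1%.
Step 2: Compare with English frequencies:
  E: 12.7% (difference: 7.6%)
  T: 9.1% (difference: 4.0%)
  A: 8.2% (difference: 3.1%)
  O: 7.5% (difference: 2.4%)
  I: 7.0% (difference: 1.9%)
  N: 6.7% (difference: 1.6%)
  S: 6.3% (difference: 1.2%)
  H: 6.1% (difference: 1.0%)
  R: 6.0% (difference: 0.9%)
  D: 4.3% (difference: 0.8%) <-- closest
Step 3: 'A' most likely represents 'D' (frequency 4.3%).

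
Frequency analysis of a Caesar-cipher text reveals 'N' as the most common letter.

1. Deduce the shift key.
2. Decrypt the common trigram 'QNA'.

Step 1: In English, 'E' is the most frequent letter (12.7%).
Step 2: The most frequent ciphertext letter is 'N' (position 13).
Step 3: Shift = (13 - 4) mod 26 = 9.
Step 4: Decrypt 'QNA' by shifting back 9:
  Q -> H
  N -> E
  A -> R
Step 5: 'QNA' decrypts to 'HER'.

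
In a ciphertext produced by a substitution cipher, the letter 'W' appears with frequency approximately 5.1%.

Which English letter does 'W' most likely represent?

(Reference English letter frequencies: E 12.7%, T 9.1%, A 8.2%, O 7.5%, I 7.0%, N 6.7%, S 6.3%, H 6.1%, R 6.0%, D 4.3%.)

Step 1: The observed frequency is 5.1%.
Step 2: Compare with English frequencies:
  E: 12.7% (difference: 7.6%)
  T: 9.1% (difference: 4.0%)
  A: 8.2% (difference: 3.1%)
  O: 7.5% (difference: 2.4%)
  I: 7.0% (difference: 1.9%)
  N: 6.7% (difference: 1.6%)
  S: 6.3% (difference: 1.2%)
  H: 6.1% (difference: 1.0%)
  R: 6.0% (difference: 0.9%)
  D: 4.3% (difference: 0.8%) <-- closest
Step 3: 'W' most likely represents 'D' (frequency 4.3%).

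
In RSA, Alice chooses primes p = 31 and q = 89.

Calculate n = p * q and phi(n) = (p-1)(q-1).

Step 1: n = p * q = 31 * 89 = 2759.
Step 2: phi(n) = (p-1)(q-1) = 30 * 88 = 2640.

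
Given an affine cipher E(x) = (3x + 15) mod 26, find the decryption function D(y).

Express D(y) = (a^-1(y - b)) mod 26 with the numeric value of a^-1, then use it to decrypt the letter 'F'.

Step 1: Find a^-1, the modular inverse of 3 mod 26.
Step 2: We need 3 * a^-1 = 1 (mod 26).
Step 3: 3 * 9 = 27 = 1 * 26 + 1, so a^-1 = 9.
Step 4: D(y) = 9(y - 15) mod 26.
Step 5: Apply to 'F' (y = 5): D(5) = 9 * (5 - 15) mod 26 = 9 * -10 mod 26 = 14 -> 'O'.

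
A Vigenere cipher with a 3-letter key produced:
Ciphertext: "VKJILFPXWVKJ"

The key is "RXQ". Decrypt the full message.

Step 1: Key 'RXQ' has length 3. Extended key: RXQRXQRXQRXQ
Step 2: Decrypt each position:
  V(21) - R(17) = 4 = E
  K(10) - X(23) = 13 = N
  J(9) - Q(16) = 19 = T
  I(8) - R(17) = 17 = R
  L(11) - X(23) = 14 = O
  F(5) - Q(16) = 15 = P
  P(15) - R(17) = 24 = Y
  X(23) - X(23) = 0 = A
  W(22) - Q(16) = 6 = G
  V(21) - R(17) = 4 = E
  K(10) - X(23) = 13 = N
  J(9) - Q(16) = 19 = T
Plaintext: ENTROPYAGENT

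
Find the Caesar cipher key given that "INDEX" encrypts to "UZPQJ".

Step 1: Compare first letters: I (position 8) -> U (position 20).
Step 2: Shift = (20 - 8) mod 26 = 12.
The shift value is 12.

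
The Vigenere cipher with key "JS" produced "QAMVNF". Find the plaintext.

Step 1: Extend key: JSJSJS
Step 2: Decrypt each letter (c - k) mod 26:
  Q(16) - J(9) = (16-9) mod 26 = 7 = H
  A(0) - S(18) = (0-18) mod 26 = 8 = I
  M(12) - J(9) = (12-9) mod 26 = 3 = D
  V(21) - S(18) = (21-18) mod 26 = 3 = D
  N(13) - J(9) = (13-9) mod 26 = 4 = E
  F(5) - S(18) = (5-18) mod 26 = 13 = N
Plaintext: HIDDEN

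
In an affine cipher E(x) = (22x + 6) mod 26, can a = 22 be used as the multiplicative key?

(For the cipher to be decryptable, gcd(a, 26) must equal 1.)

Step 1: Compute gcd(22, 26).
Step 2: gcd(22, 26) = 2.
Since gcd = 2 != 1, 22 shares a common factor with 26, so it cannot be used.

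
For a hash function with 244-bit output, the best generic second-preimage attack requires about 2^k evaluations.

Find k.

Step 1: The hash has a 244-bit output.
Step 2: Second-preimage resistance means: given a specific input x, it should be infeasible to find a different y with h(y) = h(x).
With a 244-bit output, a generic search for a second preimage costs about 2^244 evaluations (each trial matches the fixed target with probability 2^-244).
Step 3: Security level = 244 bits.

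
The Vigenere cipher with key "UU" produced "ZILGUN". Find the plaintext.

Step 1: Extend key: UUUUUU
Step 2: Decrypt each letter (c - k) mod 26:
  Z(25) - U(20) = (25-20) mod 26 = 5 = F
  I(8) - U(20) = (8-20) mod 26 = 14 = O
  L(11) - U(20) = (11-20) mod 26 = 17 = R
  G(6) - U(20) = (6-20) mod 26 = 12 = M
  U(20) - U(20) = (20-20) mod 26 = 0 = A
  N(13) - U(20) = (13-20) mod 26 = 19 = T
Plaintext: FORMAT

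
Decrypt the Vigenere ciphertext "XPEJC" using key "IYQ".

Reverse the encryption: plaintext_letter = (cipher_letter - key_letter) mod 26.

Step 1: Extend key: IYQIY
Step 2: Decrypt each letter (c - k) mod 26:
  X(23) - I(8) = (23-8) mod 26 = 15 = P
  P(15) - Y(24) = (15-24) mod 26 = 17 = R
  E(4) - Q(16) = (4-16) mod 26 = 14 = O
  J(9) - I(8) = (9-8) mod 26 = 1 = B
  C(2) - Y(24) = (2-24) mod 26 = 4 = E
Plaintext: PROBE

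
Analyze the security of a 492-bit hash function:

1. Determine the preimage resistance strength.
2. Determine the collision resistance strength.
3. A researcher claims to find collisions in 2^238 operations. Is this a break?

Step 1: Preimage resistance requires brute-force of 2^492 operations.
Step 2: Collision resistance (birthday bound) = 2^(492/2) = 2^246.
Step 3: The claimed attack costs 2^238 operations.
Step 4: Since 2^238 < 2^246, the claimed attack beats the generic birthday bound, so collision resistance is broken.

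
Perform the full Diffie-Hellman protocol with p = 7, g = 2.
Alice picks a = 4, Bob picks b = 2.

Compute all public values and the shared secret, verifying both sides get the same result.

Step 1: A = g^a mod p = 2^4 mod 7 = 2.
Step 2: B = g^b mod p = 2^2 mod 7 = 4.
Step 3: Alice computes s = B^a mod p = 4^4 mod 7 = 4.
Step 4: Bob computes s = A^b mod p = 2^2 mod 7 = 4.
Both sides agree: shared secret = 4.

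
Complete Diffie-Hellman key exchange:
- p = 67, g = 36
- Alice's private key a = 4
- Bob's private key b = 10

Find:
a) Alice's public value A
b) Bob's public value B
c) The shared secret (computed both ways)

Step 1: A = g^a mod p = 36^4 mod 67 = 60.
Step 2: B = g^b mod p = 36^10 mod 67 = 55.
Step 3: Alice computes s = B^a mod p = 55^4 mod 67 = 33.
Step 4: Bob computes s = A^b mod p = 60^10 mod 67 = 33.
Both sides agree: shared secret = 33.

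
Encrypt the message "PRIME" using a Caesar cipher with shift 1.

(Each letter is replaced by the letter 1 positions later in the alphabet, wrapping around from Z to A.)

Step 1: For each letter, shift forward by 1 positions (mod 26).
  P (position 15) -> position (15+1) mod 26 = 16 -> Q
  R (position 17) -> position (17+1) mod 26 = 18 -> S
  I (position 8) -> position (8+1) mod 26 = 9 -> J
  M (position 12) -> position (12+1) mod 26 = 13 -> N
  E (position 4) -> position (4+1) mod 26 = 5 -> F
Result: QSJNF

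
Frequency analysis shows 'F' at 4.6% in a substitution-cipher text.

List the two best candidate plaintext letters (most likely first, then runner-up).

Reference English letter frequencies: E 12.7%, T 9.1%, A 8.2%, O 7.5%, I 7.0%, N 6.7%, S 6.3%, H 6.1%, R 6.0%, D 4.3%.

Step 1: Observed frequency of 'F' is 4.6%.
Step 2: Compute distances to each reference frequency and sort:
  D (4.3%): difference = 0.3% <-- BEST
  R (6.0%): difference = 1.4% <-- RUNNER-UP
  H (6.1%): difference = 1.5%
  S (6.3%): difference = 1.7%
  N (6.7%): difference = 2.1%
Step 3: Most likely is 'D' (4.3%, diff 0.3%); second most likely is 'R' (6.0%, diff 1.4%).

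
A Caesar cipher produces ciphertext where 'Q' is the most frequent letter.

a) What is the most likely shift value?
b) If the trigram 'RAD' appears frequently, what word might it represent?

Step 1: In English, 'E' is the most frequent letter (12.7%).
Step 2: The most frequent ciphertext letter is 'Q' (position 16).
Step 3: Shift = (16 - 4) mod 26 = 12.
Step 4: Decrypt 'RAD' by shifting back 12:
  R -> F
  A -> O
  D -> R
Step 5: 'RAD' decrypts to 'FOR'.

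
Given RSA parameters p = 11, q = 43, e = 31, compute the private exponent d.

Step 1: n = 11 * 43 = 473.
Step 2: phi(n) = 10 * 42 = 420.
Step 3: Find d such that 31 * d = 1 (mod 420).
Step 4: d = 31^(-1) mod 420 = 271.
Verification: 31 * 271 = 8401 = 20 * 420 + 1.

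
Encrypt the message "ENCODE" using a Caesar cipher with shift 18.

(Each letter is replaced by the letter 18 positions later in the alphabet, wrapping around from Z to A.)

Step 1: For each letter, shift forward by 18 positions (mod 26).
  E (position 4) -> position (4+18) mod 26 = 22 -> W
  N (position 13) -> position (13+18) mod 26 = 5 -> F
  C (position 2) -> position (2+18) mod 26 = 20 -> U
  O (position 14) -> position (14+18) mod 26 = 6 -> G
  D (position 3) -> position (3+18) mod 26 = 21 -> V
  E (position 4) -> position (4+18) mod 26 = 22 -> W
Result: WFUGVW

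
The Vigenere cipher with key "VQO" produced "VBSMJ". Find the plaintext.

Step 1: Extend key: VQOVQ
Step 2: Decrypt each letter (c - k) mod 26:
  V(21) - V(21) = (21-21) mod 26 = 0 = A
  B(1) - Q(16) = (1-16) mod 26 = 11 = L
  S(18) - O(14) = (18-14) mod 26 = 4 = E
  M(12) - V(21) = (12-21) mod 26 = 17 = R
  J(9) - Q(16) = (9-16) mod 26 = 19 = T
Plaintext: ALERT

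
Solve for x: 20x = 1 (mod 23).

Step 1: We need x such that 20 * x = 1 (mod 23).
Step 2: Using the extended Euclidean algorithm or trial:
  20 * 15 = 300 = 13 * 23 + 1.
Step 3: Since 300 mod 23 = 1, the inverse is x = 15.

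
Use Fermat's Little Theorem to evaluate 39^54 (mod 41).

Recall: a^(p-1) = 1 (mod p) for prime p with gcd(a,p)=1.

Step 1: Since 41 is prime, by Fermat's Little Theorem: 39^40 = 1 (mod 41).
Step 2: Reduce exponent: 54 mod 40 = 14.
Step 3: So 39^54 = 39^14 (mod 41).
Step 4: 39^14 mod 41 = 25.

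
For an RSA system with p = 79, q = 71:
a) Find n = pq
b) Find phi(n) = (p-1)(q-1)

Step 1: n = p * q = 79 * 71 = 5609.
Step 2: phi(n) = (p-1)(q-1) = 78 * 70 = 5460.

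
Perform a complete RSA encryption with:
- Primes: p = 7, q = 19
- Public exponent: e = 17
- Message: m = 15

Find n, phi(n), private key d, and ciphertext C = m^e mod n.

Step 1: n = 7 * 19 = 133.
Step 2: phi(n) = (7-1)(19-1) = 6 * 18 = 108.
Step 3: Find d = 17^(-1) mod 108 = 89.
  Verify: 17 * 89 = 1513 = 1 (mod 108).
Step 4: C = 15^17 mod 133 = 71.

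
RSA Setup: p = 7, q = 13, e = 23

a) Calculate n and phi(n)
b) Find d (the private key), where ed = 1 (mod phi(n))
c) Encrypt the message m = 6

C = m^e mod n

Step 1: n = 7 * 13 = 91.
Step 2: phi(n) = (7-1)(13-1) = 6 * 12 = 72.
Step 3: Find d = 23^(-1) mod 72 = 47.
  Verify: 23 * 47 = 1081 = 1 (mod 72).
Step 4: C = 6^23 mod 91 = 76.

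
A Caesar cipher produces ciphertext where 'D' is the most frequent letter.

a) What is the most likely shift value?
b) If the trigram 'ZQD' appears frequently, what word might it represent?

Step 1: In English, 'E' is the most frequent letter (12.7%).
Step 2: The most frequent ciphertext letter is 'D' (position 3).
Step 3: Shift = (3 - 4) mod 26 = 25.
Step 4: Decrypt 'ZQD' by shifting back 25:
  Z -> A
  Q -> R
  D -> E
Step 5: 'ZQD' decrypts to 'ARE'.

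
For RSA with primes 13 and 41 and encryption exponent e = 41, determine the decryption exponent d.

Step 1: n = 13 * 41 = 533.
Step 2: phi(n) = 12 * 40 = 480.
Step 3: Find d such that 41 * d = 1 (mod 480).
Step 4: d = 41^(-1) mod 480 = 281.
Verification: 41 * 281 = 11521 = 24 * 480 + 1.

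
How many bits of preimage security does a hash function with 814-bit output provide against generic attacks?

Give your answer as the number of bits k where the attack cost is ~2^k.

Step 1: The hash has a 814-bit output.
Step 2: Preimage resistance means: given a digest h(x), it should be infeasible to find any input that hashes to it.
With a 814-bit output there are 2^814 possible digests, so a generic brute-force preimage search costs about 2^814 evaluations.
Step 3: Security level = 814 bits.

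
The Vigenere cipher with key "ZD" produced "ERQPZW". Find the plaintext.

Step 1: Extend key: ZDZDZD
Step 2: Decrypt each letter (c - k) mod 26:
  E(4) - Z(25) = (4-25) mod 26 = 5 = F
  R(17) - D(3) = (17-3) mod 26 = 14 = O
  Q(16) - Z(25) = (16-25) mod 26 = 17 = R
  P(15) - D(3) = (15-3) mod 26 = 12 = M
  Z(25) - Z(25) = (25-25) mod 26 = 0 = A
  W(22) - D(3) = (22-3) mod 26 = 19 = T
Plaintext: FORMAT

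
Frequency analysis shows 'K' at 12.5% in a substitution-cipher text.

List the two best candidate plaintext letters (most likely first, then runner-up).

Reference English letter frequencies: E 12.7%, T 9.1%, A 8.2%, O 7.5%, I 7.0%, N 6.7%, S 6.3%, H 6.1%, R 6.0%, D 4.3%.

Step 1: Observed frequency of 'K' is 12.5%.
Step 2: Compute distances to each reference frequency and sort:
  E (12.7%): difference = 0.2% <-- BEST
  T (9.1%): difference = 3.4% <-- RUNNER-UP
  A (8.2%): difference = 4.3%
  O (7.5%): difference = 5.0%
  I (7.0%): difference = 5.5%
Step 3: Most likely is 'E' (12.7%, diff 0.2%); second most likely is 'T' (9.1%, diff 3.4%).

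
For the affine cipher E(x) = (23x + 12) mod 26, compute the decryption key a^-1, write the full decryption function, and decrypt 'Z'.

Step 1: Find a^-1, the modular inverse of 23 mod 26.
Step 2: We need 23 * a^-1 = 1 (mod 26).
Step 3: 23 * 17 = 391 = 15 * 26 + 1, so a^-1 = 17.
Step 4: D(y) = 17(y - 12) mod 26.
Step 5: Apply to 'Z' (y = 25): D(25) = 17 * (25 - 12) mod 26 = 17 * 13 mod 26 = 13 -> 'N'.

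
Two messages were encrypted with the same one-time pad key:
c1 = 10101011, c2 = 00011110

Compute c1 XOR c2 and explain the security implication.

Step 1: c1 XOR c2 = (m1 XOR k) XOR (m2 XOR k).
Step 2: By XOR associativity/commutativity: = m1 XOR m2 XOR k XOR k = m1 XOR m2.
Step 3: 10101011 XOR 00011110 = 10110101 = 181.
Step 4: The key cancels out! An attacker learns m1 XOR m2 = 181, revealing the relationship between plaintexts.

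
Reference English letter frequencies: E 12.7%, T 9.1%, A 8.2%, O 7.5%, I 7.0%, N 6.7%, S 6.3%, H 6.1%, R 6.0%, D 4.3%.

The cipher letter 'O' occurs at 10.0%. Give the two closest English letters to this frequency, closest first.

Step 1: Observed frequency of 'O' is 10.0%.
Step 2: Compute distances to each reference frequency and sort:
  T (9.1%): difference = 0.9% <-- BEST
  A (8.2%): difference = 1.8% <-- RUNNER-UP
  O (7.5%): difference = 2.5%
  E (12.7%): difference = 2.7%
  I (7.0%): difference = 3.0%
Step 3: Most likely is 'T' (9.1%, diff 0.9%); second most likely is 'A' (8.2%, diff 1.8%).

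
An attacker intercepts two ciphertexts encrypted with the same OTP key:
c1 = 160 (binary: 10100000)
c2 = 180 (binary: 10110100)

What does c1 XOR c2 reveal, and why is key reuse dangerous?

Step 1: c1 XOR c2 = (m1 XOR k) XOR (m2 XOR k).
Step 2: By XOR associativity/commutativity: = m1 XOR m2 XOR k XOR k = m1 XOR m2.
Step 3: 10100000 XOR 10110100 = 00010100 = 20.
Step 4: The key cancels out! An attacker learns m1 XOR m2 = 20, revealing the relationship between plaintexts.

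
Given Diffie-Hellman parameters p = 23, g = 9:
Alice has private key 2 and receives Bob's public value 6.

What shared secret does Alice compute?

Step 1: s = B^a mod p = 6^2 mod 23.
  6^1 mod 23 = 6
  6^2 mod 23 = (6 * 6) mod 23 = 13
Result: shared secret = 13.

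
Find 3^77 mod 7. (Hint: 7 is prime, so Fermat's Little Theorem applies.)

Step 1: Since 7 is prime, by Fermat's Little Theorem: 3^6 = 1 (mod 7).
Step 2: Reduce exponent: 77 mod 6 = 5.
Step 3: So 3^77 = 3^5 (mod 7).
Step 4: 3^5 mod 7 = 5.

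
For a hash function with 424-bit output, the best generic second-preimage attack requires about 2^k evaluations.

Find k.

Step 1: The hash has a 424-bit output.
Step 2: Second-preimage resistance means: given a specific input x, it should be infeasible to find a different y with h(y) = h(x).
With a 424-bit output, a generic search for a second preimage costs about 2^424 evaluations (each trial matches the fixed target with probability 2^-424).
Step 3: Security level = 424 bits.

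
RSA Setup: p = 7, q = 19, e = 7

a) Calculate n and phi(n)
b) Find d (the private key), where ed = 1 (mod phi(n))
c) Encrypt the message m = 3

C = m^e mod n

Step 1: n = 7 * 19 = 133.
Step 2: phi(n) = (7-1)(19-1) = 6 * 18 = 108.
Step 3: Find d = 7^(-1) mod 108 = 31.
  Verify: 7 * 31 = 217 = 1 (mod 108).
Step 4: C = 3^7 mod 133 = 59.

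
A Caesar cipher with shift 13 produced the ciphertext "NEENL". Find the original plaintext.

Step 1: Reverse the shift by subtracting 13 from each letter position.
  N (position 13) -> position (13-13) mod 26 = 0 -> A
  E (position 4) -> position (4-13) mod 26 = 17 -> R
  E (position 4) -> position (4-13) mod 26 = 17 -> R
  N (position 13) -> position (13-13) mod 26 = 0 -> A
  L (position 11) -> position (11-13) mod 26 = 24 -> Y
Decrypted message: ARRAY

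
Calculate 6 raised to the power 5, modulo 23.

Step 1: Compute 6^5 mod 23 step by step, reducing modulo 23 at each step.
  6^1 mod 23 = 6
  6^2 mod 23 = (6 * 6) mod 23 = 13
  6^3 mod 23 = (13 * 6) mod 23 = 9
  6^4 mod 23 = (9 * 6) mod 23 = 8
  6^5 mod 23 = (8 * 6) mod 23 = 2
Step 2: Result = 2.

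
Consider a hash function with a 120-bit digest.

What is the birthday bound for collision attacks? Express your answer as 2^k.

Step 1: The birthday paradox gives collision probability ~50% after sqrt(2^n) = 2^(n/2) hashes.
Step 2: For 120-bit output: 2^(120/2) = 2^60.
Step 3: Approximately 2^60 hash computations needed.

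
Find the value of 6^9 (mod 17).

Step 1: Compute 6^9 mod 17 step by step, reducing modulo 17 at each step.
  6^1 mod 17 = 6
  6^2 mod 17 = (6 * 6) mod 17 = 2
  6^3 mod 17 = (2 * 6) mod 17 = 12
  6^4 mod 17 = (12 * 6) mod 17 = 4
  6^5 mod 17 = (4 * 6) mod 17 = 7
  6^6 mod 17 = (7 * 6) mod 17 = 8
  6^7 mod 17 = (8 * 6) mod 17 = 14
  6^8 mod 17 = (14 * 6) mod 17 = 16
  6^9 mod 17 = (16 * 6) mod 17 = 11
Step 2: Result = 11.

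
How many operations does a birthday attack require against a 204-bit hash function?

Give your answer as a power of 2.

Step 1: The birthday paradox gives collision probability ~50% after sqrt(2^n) = 2^(n/2) hashes.
Step 2: For 204-bit output: 2^(204/2) = 2^102.
Step 3: Approximately 2^102 hash computations needed.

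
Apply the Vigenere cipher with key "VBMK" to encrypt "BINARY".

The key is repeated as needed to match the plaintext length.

Step 1: Repeat key to match plaintext length:
  Plaintext: BINARY
  Key:       VBMKVB
Step 2: Encrypt each letter:
  B(1) + V(21) = (1+21) mod 26 = 22 = W
  I(8) + B(1) = (8+1) mod 26 = 9 = J
  N(13) + M(12) = (13+12) mod 26 = 25 = Z
  A(0) + K(10) = (0+10) mod 26 = 10 = K
  R(17) + V(21) = (17+21) mod 26 = 12 = M
  Y(24) + B(1) = (24+1) mod 26 = 25 = Z
Ciphertext: WJZKMZ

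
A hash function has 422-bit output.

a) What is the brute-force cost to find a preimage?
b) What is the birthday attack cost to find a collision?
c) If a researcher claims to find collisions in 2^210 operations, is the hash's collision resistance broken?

Step 1: Preimage resistance requires brute-force of 2^422 operations.
Step 2: Collision resistance (birthday bound) = 2^(422/2) = 2^211.
Step 3: The claimed attack costs 2^210 operations.
Step 4: Since 2^210 < 2^211, the claimed attack beats the generic birthday bound, so collision resistance is broken.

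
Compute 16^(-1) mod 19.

Step 1: We need x such that 16 * x = 1 (mod 19).
Step 2: Using the extended Euclidean algorithm or trial:
  16 * 6 = 96 = 5 * 19 + 1.
Step 3: Since 96 mod 19 = 1, the inverse is x = 6.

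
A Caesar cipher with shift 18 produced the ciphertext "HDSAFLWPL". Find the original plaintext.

Step 1: Reverse the shift by subtracting 18 from each letter position.
  H (position 7) -> position (7-18) mod 26 = 15 -> P
  D (position 3) -> position (3-18) mod 26 = 11 -> L
  S (position 18) -> position (18-18) mod 26 = 0 -> A
  A (position 0) -> position (0-18) mod 26 = 8 -> I
  F (position 5) -> position (5-18) mod 26 = 13 -> N
  L (position 11) -> position (11-18) mod 26 = 19 -> T
  W (position 22) -> position (22-18) mod 26 = 4 -> E
  P (position 15) -> position (15-18) mod 26 = 23 -> X
  L (position 11) -> position (11-18) mod 26 = 19 -> T
Decrypted message: PLAINTEXT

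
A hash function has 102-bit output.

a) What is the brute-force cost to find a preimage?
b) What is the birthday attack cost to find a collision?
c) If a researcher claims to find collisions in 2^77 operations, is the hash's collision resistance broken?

Step 1: Preimage resistance requires brute-force of 2^102 operations.
Step 2: Collision resistance (birthday bound) = 2^(102/2) = 2^51.
Step 3: The claimed attack costs 2^77 operations.
Step 4: Since 2^77 >= 2^51, the claimed attack is no faster than the generic birthday attack, so this does not break collision resistance.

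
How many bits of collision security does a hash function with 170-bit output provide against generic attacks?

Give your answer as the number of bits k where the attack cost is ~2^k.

Step 1: The hash has a 170-bit output.
Step 2: Collision resistance means it should be infeasible to find any x != y with h(x) = h(y).
By the birthday bound, a generic collision search succeeds after about sqrt(2^170) = 2^(170/2) = 2^85 evaluations.
Step 3: Security level = 85 bits.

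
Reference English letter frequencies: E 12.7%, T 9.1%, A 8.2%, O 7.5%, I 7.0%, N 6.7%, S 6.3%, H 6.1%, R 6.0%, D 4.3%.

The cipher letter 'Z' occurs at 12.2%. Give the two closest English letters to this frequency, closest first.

Step 1: Observed frequency of 'Z' is 12.2%.
Step 2: Compute distances to each reference frequency and sort:
  E (12.7%): difference = 0.5% <-- BEST
  T (9.1%): difference = 3.1% <-- RUNNER-UP
  A (8.2%): difference = 4.0%
  O (7.5%): difference = 4.7%
  I (7.0%): difference = 5.2%
Step 3: Most likely is 'E' (12.7%, diff 0.5%); second most likely is 'T' (9.1%, diff 3.1%).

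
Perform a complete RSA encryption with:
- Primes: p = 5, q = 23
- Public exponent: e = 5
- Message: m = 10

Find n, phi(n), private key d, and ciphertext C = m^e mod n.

Step 1: n = 5 * 23 = 115.
Step 2: phi(n) = (5-1)(23-1) = 4 * 22 = 88.
Step 3: Find d = 5^(-1) mod 88 = 53.
  Verify: 5 * 53 = 265 = 1 (mod 88).
Step 4: C = 10^5 mod 115 = 65.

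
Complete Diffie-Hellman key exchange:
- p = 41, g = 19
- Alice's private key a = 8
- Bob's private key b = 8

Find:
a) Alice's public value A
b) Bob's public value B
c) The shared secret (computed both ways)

Step 1: A = g^a mod p = 19^8 mod 41 = 37.
Step 2: B = g^b mod p = 19^8 mod 41 = 37.
Step 3: Alice computes s = B^a mod p = 37^8 mod 41 = 18.
Step 4: Bob computes s = A^b mod p = 37^8 mod 41 = 18.
Both sides agree: shared secret = 18.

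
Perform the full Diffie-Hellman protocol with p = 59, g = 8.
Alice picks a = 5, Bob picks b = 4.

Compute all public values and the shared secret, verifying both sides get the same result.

Step 1: A = g^a mod p = 8^5 mod 59 = 23.
Step 2: B = g^b mod p = 8^4 mod 59 = 25.
Step 3: Alice computes s = B^a mod p = 25^5 mod 59 = 4.
Step 4: Bob computes s = A^b mod p = 23^4 mod 59 = 4.
Both sides agree: shared secret = 4.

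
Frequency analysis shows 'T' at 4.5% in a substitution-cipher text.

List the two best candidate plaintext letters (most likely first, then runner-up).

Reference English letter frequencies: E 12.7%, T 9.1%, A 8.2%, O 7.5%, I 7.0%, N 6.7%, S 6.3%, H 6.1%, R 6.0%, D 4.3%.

Step 1: Observed frequency of 'T' is 4.5%.
Step 2: Compute distances to each reference frequency and sort:
  D (4.3%): difference = 0.2% <-- BEST
  R (6.0%): difference = 1.5% <-- RUNNER-UP
  H (6.1%): difference = 1.6%
  S (6.3%): difference = 1.8%
  N (6.7%): difference = 2.2%
Step 3: Most likely is 'D' (4.3%, diff 0.2%); second most likely is 'R' (6.0%, diff 1.5%).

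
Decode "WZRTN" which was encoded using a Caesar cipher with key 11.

Step 1: Reverse the shift by subtracting 11 from each letter position.
  W (position 22) -> position (22-11) mod 26 = 11 -> L
  Z (position 25) -> position (25-11) mod 26 = 14 -> O
  R (position 17) -> position (17-11) mod 26 = 6 -> G
  T (position 19) -> position (19-11) mod 26 = 8 -> I
  N (position 13) -> position (13-11) mod 26 = 2 -> C
Decrypted message: LOGIC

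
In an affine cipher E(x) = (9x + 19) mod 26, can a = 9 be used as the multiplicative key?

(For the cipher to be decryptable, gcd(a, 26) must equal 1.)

Step 1: Compute gcd(9, 26).
Step 2: gcd(9, 26) = 1.
Since gcd = 1, 9 is coprime with 26, so it is a valid key.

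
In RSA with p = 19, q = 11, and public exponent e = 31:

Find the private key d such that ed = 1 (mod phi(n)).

Step 1: n = 19 * 11 = 209.
Step 2: phi(n) = 18 * 10 = 180.
Step 3: Find d such that 31 * d = 1 (mod 180).
Step 4: d = 31^(-1) mod 180 = 151.
Verification: 31 * 151 = 4681 = 26 * 180 + 1.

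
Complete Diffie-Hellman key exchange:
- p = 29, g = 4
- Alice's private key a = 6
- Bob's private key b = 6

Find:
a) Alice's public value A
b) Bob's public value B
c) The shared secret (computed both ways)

Step 1: A = g^a mod p = 4^6 mod 29 = 7.
Step 2: B = g^b mod p = 4^6 mod 29 = 7.
Step 3: Alice computes s = B^a mod p = 7^6 mod 29 = 25.
Step 4: Bob computes s = A^b mod p = 7^6 mod 29 = 25.
Both sides agree: shared secret = 25.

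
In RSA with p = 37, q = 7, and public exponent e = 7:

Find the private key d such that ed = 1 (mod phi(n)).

Step 1: n = 37 * 7 = 259.
Step 2: phi(n) = 36 * 6 = 216.
Step 3: Find d such that 7 * d = 1 (mod 216).
Step 4: d = 7^(-1) mod 216 = 31.
Verification: 7 * 31 = 217 = 1 * 216 + 1.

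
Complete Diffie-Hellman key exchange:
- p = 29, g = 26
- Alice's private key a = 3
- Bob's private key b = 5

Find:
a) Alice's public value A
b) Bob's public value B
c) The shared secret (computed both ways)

Step 1: A = g^a mod p = 26^3 mod 29 = 2.
Step 2: B = g^b mod p = 26^5 mod 29 = 18.
Step 3: Alice computes s = B^a mod p = 18^3 mod 29 = 3.
Step 4: Bob computes s = A^b mod p = 2^5 mod 29 = 3.
Both sides agree: shared secret = 3.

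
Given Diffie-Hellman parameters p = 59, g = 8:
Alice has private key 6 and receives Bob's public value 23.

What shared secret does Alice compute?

Step 1: s = B^a mod p = 23^6 mod 59.
  23^1 mod 59 = 23
  23^2 mod 59 = (23 * 23) mod 59 = 57
  23^3 mod 59 = (57 * 23) mod 59 = 13
  23^4 mod 59 = (13 * 23) mod 59 = 4
  23^5 mod 59 = (4 * 23) mod 59 = 33
  23^6 mod 59 = (33 * 23) mod 59 = 51
Result: shared secret = 51.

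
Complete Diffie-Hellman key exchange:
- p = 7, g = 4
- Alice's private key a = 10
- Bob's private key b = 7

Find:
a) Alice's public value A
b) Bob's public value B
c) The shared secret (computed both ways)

Step 1: A = g^a mod p = 4^10 mod 7 = 4.
Step 2: B = g^b mod p = 4^7 mod 7 = 4.
Step 3: Alice computes s = B^a mod p = 4^10 mod 7 = 4.
Step 4: Bob computes s = A^b mod p = 4^7 mod 7 = 4.
Both sides agree: shared secret = 4.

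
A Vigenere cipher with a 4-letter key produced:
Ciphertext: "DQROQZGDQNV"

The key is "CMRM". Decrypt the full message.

Step 1: Key 'CMRM' has length 4. Extended key: CMRMCMRMCMR
Step 2: Decrypt each position:
  D(3) - C(2) = 1 = B
  Q(16) - M(12) = 4 = E
  R(17) - R(17) = 0 = A
  O(14) - M(12) = 2 = C
  Q(16) - C(2) = 14 = O
  Z(25) - M(12) = 13 = N
  G(6) - R(17) = 15 = P
  D(3) - M(12) = 17 = R
  Q(16) - C(2) = 14 = O
  N(13) - M(12) = 1 = B
  V(21) - R(17) = 4 = E
Plaintext: BEACONPROBE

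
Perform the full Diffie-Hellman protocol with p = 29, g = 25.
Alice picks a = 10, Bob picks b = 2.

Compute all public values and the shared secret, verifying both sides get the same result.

Step 1: A = g^a mod p = 25^10 mod 29 = 23.
Step 2: B = g^b mod p = 25^2 mod 29 = 16.
Step 3: Alice computes s = B^a mod p = 16^10 mod 29 = 7.
Step 4: Bob computes s = A^b mod p = 23^2 mod 29 = 7.
Both sides agree: shared secret = 7.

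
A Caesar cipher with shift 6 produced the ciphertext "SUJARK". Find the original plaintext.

Step 1: Reverse the shift by subtracting 6 from each letter position.
  S (position 18) -> position (18-6) mod 26 = 12 -> M
  U (position 20) -> position (20-6) mod 26 = 14 -> O
  J (position 9) -> position (9-6) mod 26 = 3 -> D
  A (position 0) -> position (0-6) mod 26 = 20 -> U
  R (position 17) -> position (17-6) mod 26 = 11 -> L
  K (position 10) -> position (10-6) mod 26 = 4 -> E
Decrypted message: MODULE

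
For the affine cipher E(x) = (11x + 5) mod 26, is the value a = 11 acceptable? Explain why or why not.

Step 1: Compute gcd(11, 26).
Step 2: gcd(11, 26) = 1.
Since gcd = 1, 11 is coprime with 26, so it is a valid key.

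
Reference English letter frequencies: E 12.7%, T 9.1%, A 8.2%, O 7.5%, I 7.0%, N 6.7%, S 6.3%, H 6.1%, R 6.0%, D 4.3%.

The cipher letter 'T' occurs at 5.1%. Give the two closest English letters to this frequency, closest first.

Step 1: Observed frequency of 'T' is 5.1%.
Step 2: Compute distances to each reference frequency and sort:
  D (4.3%): difference = 0.8% <-- BEST
  R (6.0%): difference = 0.9% <-- RUNNER-UP
  H (6.1%): difference = 1.0%
  S (6.3%): difference = 1.2%
  N (6.7%): difference = 1.6%
Step 3: Most likely is 'D' (4.3%, diff 0.8%); second most likely is 'R' (6.0%, diff 0.9%).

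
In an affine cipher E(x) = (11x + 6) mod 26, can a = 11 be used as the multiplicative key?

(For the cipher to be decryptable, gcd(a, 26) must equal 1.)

Step 1: Compute gcd(11, 26).
Step 2: gcd(11, 26) = 1.
Since gcd = 1, 11 is coprime with 26, so it is a valid key.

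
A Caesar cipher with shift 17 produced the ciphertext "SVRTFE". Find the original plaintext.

Step 1: Reverse the shift by subtracting 17 from each letter position.
  S (position 18) -> position (18-17) mod 26 = 1 -> B
  V (position 21) -> position (21-17) mod 26 = 4 -> E
  R (position 17) -> position (17-17) mod 26 = 0 -> A
  T (position 19) -> position (19-17) mod 26 = 2 -> C
  F (position 5) -> position (5-17) mod 26 = 14 -> O
  E (position 4) -> position (4-17) mod 26 = 13 -> N
Decrypted message: BEACON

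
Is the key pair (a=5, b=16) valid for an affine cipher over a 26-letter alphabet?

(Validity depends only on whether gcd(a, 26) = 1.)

Step 1: Compute gcd(5, 26).
Step 2: gcd(5, 26) = 1.
Since gcd = 1, 5 is coprime with 26, so it is a valid key.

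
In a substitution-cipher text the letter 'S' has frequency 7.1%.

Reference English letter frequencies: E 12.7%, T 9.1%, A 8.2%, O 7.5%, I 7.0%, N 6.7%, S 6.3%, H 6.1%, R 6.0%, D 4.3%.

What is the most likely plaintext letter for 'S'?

Step 1: The observed frequency is 7.1%.
Step 2: Compare with English frequencies:
  E: 12.7% (difference: 5.6%)
  T: 9.1% (difference: 2.0%)
  A: 8.2% (difference: 1.1%)
  O: 7.5% (difference: 0.4%)
  I: 7.0% (difference: 0.1%) <-- closest
  N: 6.7% (difference: 0.4%)
  S: 6.3% (difference: 0.8%)
  H: 6.1% (difference: 1.0%)
  R: 6.0% (difference: 1.1%)
  D: 4.3% (difference: 2.8%)
Step 3: 'S' most likely represents 'I' (frequency 7.0%).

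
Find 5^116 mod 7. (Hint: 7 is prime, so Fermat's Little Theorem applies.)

Step 1: Since 7 is prime, by Fermat's Little Theorem: 5^6 = 1 (mod 7).
Step 2: Reduce exponent: 116 mod 6 = 2.
Step 3: So 5^116 = 5^2 (mod 7).
Step 4: 5^2 mod 7 = 4.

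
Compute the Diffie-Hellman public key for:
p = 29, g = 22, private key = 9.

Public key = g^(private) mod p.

Step 1: A = g^a mod p = 22^9 mod 29.
  22^1 mod 29 = 22
  22^2 mod 29 = (22 * 22) mod 29 = 20
  22^3 mod 29 = (20 * 22) mod 29 = 5
  22^4 mod 29 = (5 * 22) mod 29 = 23
  22^5 mod 29 = (23 * 22) mod 29 = 13
  22^6 mod 29 = (13 * 22) mod 29 = 25
  22^7 mod 29 = (25 * 22) mod 29 = 28
  22^8 mod 29 = (28 * 22) mod 29 = 7
  22^9 mod 29 = (7 * 22) mod 29 = 9
Result: A = 9.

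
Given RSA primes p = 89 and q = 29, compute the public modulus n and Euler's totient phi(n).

Step 1: n = p * q = 89 * 29 = 2581.
Step 2: phi(n) = (p-1)(q-1) = 88 * 28 = 2464.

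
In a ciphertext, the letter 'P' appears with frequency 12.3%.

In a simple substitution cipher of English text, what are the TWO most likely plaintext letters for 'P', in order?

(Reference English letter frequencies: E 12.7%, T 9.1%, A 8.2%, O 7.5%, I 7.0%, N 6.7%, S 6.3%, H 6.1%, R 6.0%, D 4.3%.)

Step 1: Observed frequency of 'P' is 12.3%.
Step 2: Compute distances to each reference frequency and sort:
  E (12.7%): difference = 0.4% <-- BEST
  T (9.1%): difference = 3.2% <-- RUNNER-UP
  A (8.2%): difference = 4.1%
  O (7.5%): difference = 4.8%
  I (7.0%): difference = 5.3%
Step 3: Most likely is 'E' (12.7%, diff 0.4%); second most likely is 'T' (9.1%, diff 3.2%).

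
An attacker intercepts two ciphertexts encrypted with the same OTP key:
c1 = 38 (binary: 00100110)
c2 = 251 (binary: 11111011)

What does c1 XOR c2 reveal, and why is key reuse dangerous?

Step 1: c1 XOR c2 = (m1 XOR k) XOR (m2 XOR k).
Step 2: By XOR associativity/commutativity: = m1 XOR m2 XOR k XOR k = m1 XOR m2.
Step 3: 00100110 XOR 11111011 = 11011101 = 221.
Step 4: The key cancels out! An attacker learns m1 XOR m2 = 221, revealing the relationship between plaintexts.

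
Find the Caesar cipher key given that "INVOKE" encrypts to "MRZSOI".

Step 1: Compare first letters: I (position 8) -> M (position 12).
Step 2: Shift = (12 - 8) mod 26 = 4.
The shift value is 4.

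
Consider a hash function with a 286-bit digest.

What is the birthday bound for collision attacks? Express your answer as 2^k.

Step 1: The birthday paradox gives collision probability ~50% after sqrt(2^n) = 2^(n/2) hashes.
Step 2: For 286-bit output: 2^(286/2) = 2^143.
Step 3: Approximately 2^143 hash computations needed.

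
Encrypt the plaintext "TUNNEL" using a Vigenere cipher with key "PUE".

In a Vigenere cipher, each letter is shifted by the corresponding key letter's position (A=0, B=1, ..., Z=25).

Step 1: Repeat key to match plaintext length:
  Plaintext: TUNNEL
  Key:       PUEPUE
Step 2: Encrypt each letter:
  T(19) + P(15) = (19+15) mod 26 = 8 = I
  U(20) + U(20) = (20+20) mod 26 = 14 = O
  N(13) + E(4) = (13+4) mod 26 = 17 = R
  N(13) + P(15) = (13+15) mod 26 = 2 = C
  E(4) + U(20) = (4+20) mod 26 = 24 = Y
  L(11) + E(4) = (11+4) mod 26 = 15 = P
Ciphertext: IORCYP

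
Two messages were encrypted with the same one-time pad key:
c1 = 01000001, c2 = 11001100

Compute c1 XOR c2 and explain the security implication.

Step 1: c1 XOR c2 = (m1 XOR k) XOR (m2 XOR k).
Step 2: By XOR associativity/commutativity: = m1 XOR m2 XOR k XOR k = m1 XOR m2.
Step 3: 01000001 XOR 11001100 = 10001101 = 141.
Step 4: The key cancels out! An attacker learns m1 XOR m2 = 141, revealing the relationship between plaintexts.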